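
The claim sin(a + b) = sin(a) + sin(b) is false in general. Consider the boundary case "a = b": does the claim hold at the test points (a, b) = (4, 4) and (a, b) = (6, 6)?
No, fails at both test points

At (4, 4): LHS = sin(8) ≈ 0.9894 ≠ RHS = 2·sin(4) ≈ -1.514
At (6, 6): LHS = sin(12) ≈ -0.5366 ≠ RHS = 2·sin(6) ≈ -0.5588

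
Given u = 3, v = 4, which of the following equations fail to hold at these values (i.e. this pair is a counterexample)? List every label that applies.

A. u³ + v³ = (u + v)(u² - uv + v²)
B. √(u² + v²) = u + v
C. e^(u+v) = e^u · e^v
B

Evaluating each claim at the given values:
A. LHS = 91, RHS = 91 → holds here (LHS = RHS)
B. LHS = 5, RHS = 7 → fails here (LHS ≠ RHS)
C. LHS = e^7 ≈ 1097, RHS = e^7 ≈ 1097 → holds here (LHS = RHS)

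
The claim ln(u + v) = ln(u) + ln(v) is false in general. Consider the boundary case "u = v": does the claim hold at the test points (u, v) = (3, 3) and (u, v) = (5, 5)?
No, fails at both test points

At (3, 3): LHS = ln(6) ≈ 1.792 ≠ RHS = 2·ln(3) ≈ 2.197
At (5, 5): LHS = ln(10) ≈ 2.303 ≠ RHS = 2·ln(5) ≈ 3.219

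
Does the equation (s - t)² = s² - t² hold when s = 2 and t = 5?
Substituting s = 2, t = 5:

LHS = (2 - 5)² = 9
RHS = 2² - 5² = -21

LHS ≠ RHS, so the equation does not hold at this point.

Answer: Fails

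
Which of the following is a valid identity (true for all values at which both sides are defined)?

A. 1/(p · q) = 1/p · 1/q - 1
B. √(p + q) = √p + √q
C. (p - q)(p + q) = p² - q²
A: fails at (4, 4) — LHS = 1/16, RHS = -15/16.
B: fails at (4, 5) — LHS = 3, RHS = 2 + √(5) ≈ 4.236.
C: holds — e.g. at (1, 4), both sides equal -15.

Answer: C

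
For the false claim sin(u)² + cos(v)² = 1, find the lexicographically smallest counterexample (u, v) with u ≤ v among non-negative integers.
(u, v) = (0, 1)

Substituting (0, 1) into the claim:
LHS = sin(0)² + cos(1)² = cos(1)² ≈ 0.2919
RHS = 1

Since LHS ≠ RHS, this pair disproves the claim, and no lexicographically smaller pair (u ≤ v, non-negative integers) does.

For instance (3, 4) is also a counterexample (LHS = sin(3)² + cos(4)² ≈ 0.4472, RHS = 1), but it's lexicographically larger.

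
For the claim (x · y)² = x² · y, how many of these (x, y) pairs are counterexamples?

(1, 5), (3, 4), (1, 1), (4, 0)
Testing each pair:
(1, 5): LHS = 25, RHS = 5 → counterexample
(3, 4): LHS = 144, RHS = 36 → counterexample
(1, 1): LHS = 1, RHS = 1 → satisfies claim
(4, 0): LHS = 0, RHS = 0 → satisfies claim

That makes 2 counterexamples.

Answer: 2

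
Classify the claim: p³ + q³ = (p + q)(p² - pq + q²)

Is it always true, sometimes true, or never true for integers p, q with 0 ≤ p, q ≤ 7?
Always true

The identity holds for every pair in the range. For instance at (p, q) = (4, 3): both sides equal 91.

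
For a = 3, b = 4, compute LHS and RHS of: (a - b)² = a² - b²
LHS = (3 - 4)² = 1
RHS = 3² - 4² = -7

LHS ≠ RHS, so the equation does not hold here.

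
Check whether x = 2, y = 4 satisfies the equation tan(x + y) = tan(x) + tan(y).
Substituting x = 2, y = 4:

LHS = tan(2 + 4) = tan(6) ≈ -0.291
RHS = tan(2) + tan(4) ≈ -1.027

LHS ≠ RHS, so the equation does not hold at this point.

Answer: Fails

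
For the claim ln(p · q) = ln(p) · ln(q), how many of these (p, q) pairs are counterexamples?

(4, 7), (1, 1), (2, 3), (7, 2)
Testing each pair:
(4, 7): LHS = ln(28) ≈ 3.332, RHS = ln(4)·ln(7) ≈ 2.698 → counterexample
(1, 1): LHS = 0, RHS = 0 → satisfies claim
(2, 3): LHS = ln(6) ≈ 1.792, RHS = ln(2)·ln(3) ≈ 0.7615 → counterexample
(7, 2): LHS = ln(14) ≈ 2.639, RHS = ln(2)·ln(7) ≈ 1.349 → counterexample

That makes 3 counterexamples.

Answer: 3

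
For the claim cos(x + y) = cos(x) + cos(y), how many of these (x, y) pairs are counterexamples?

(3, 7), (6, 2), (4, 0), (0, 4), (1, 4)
5

Testing each pair:
(3, 7): LHS = cos(10) ≈ -0.8391, RHS = cos(3) + cos(7) ≈ -0.2361 → counterexample
(6, 2): LHS = cos(8) ≈ -0.1455, RHS = cos(2) + cos(6) ≈ 0.544 → counterexample
(4, 0): LHS = cos(4) ≈ -0.6536, RHS = cos(4) + 1 ≈ 0.3464 → counterexample
(0, 4): LHS = cos(4) ≈ -0.6536, RHS = cos(4) + 1 ≈ 0.3464 → counterexample
(1, 4): LHS = cos(5) ≈ 0.2837, RHS = cos(4) + cos(1) ≈ -0.1133 → counterexample

That makes 5 counterexamples.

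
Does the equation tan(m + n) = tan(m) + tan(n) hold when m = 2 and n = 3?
Fails

Substituting m = 2, n = 3:

LHS = tan(2 + 3) = tan(5) ≈ -3.381
RHS = tan(2) + tan(3) ≈ -2.328

LHS ≠ RHS, so the equation does not hold at this point.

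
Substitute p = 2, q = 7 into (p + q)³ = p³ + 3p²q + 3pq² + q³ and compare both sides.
LHS = (2 + 7)³ = 729
RHS = 2³ + 3·2²·7 + 3·2·7² + 7³ = 729

LHS = RHS: the two sides agree.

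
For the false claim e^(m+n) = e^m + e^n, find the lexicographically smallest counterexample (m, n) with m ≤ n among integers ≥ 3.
(m, n) = (3, 3)

Substituting (3, 3) into the claim:
LHS = e^(3+3) = e^6 ≈ 403.4
RHS = e^3 + e^3 = 2·e^3 ≈ 40.17

Since LHS ≠ RHS, this pair disproves the claim, and no lexicographically smaller pair (m ≤ n, integers ≥ 3) does.

For instance (3, 8) is also a counterexample (LHS = e^11 ≈ 59874.1, RHS = e^3 + e^8 ≈ 3001), but it's lexicographically larger.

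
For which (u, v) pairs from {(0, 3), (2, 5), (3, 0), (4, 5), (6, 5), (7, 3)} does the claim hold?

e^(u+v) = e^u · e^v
Testing each pair:
(0, 3): LHS = e^3 ≈ 20.09, RHS = e^3 ≈ 20.09 → holds
(2, 5): LHS = e^7 ≈ 1097, RHS = e^7 ≈ 1097 → holds
(3, 0): LHS = e^3 ≈ 20.09, RHS = e^3 ≈ 20.09 → holds
(4, 5): LHS = e^9 ≈ 8103, RHS = e^9 ≈ 8103 → holds
(6, 5): LHS = e^11 ≈ 59874.1, RHS = e^11 ≈ 59874.1 → holds
(7, 3): LHS = e^10 ≈ 22026.5, RHS = e^10 ≈ 22026.5 → holds

Every pair satisfies the claim.

Answer: All pairs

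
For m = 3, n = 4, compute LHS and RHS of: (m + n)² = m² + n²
LHS = (3 + 4)² = 49
RHS = 3² + 4² = 25

LHS ≠ RHS, so the equation does not hold here.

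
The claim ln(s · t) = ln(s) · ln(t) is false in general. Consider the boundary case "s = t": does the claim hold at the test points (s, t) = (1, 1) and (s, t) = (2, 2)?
Only at (1, 1)

At (1, 1): LHS = 0, RHS = 0 → equal
At (2, 2): LHS = ln(4) ≈ 1.386 ≠ RHS = ln(2)² ≈ 0.4805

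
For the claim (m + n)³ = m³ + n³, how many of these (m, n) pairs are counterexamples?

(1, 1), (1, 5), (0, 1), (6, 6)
3

Testing each pair:
(1, 1): LHS = 8, RHS = 2 → counterexample
(1, 5): LHS = 216, RHS = 126 → counterexample
(0, 1): LHS = 1, RHS = 1 → satisfies claim
(6, 6): LHS = 1728, RHS = 432 → counterexample

That makes 3 counterexamples.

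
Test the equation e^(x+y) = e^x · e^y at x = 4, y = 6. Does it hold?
Substituting x = 4, y = 6:

LHS = e^(4+6) = e^10 ≈ 22026.5
RHS = e^4 · e^6 = e^10 ≈ 22026.5

LHS = RHS, so the equation holds at this point.

Answer: Holds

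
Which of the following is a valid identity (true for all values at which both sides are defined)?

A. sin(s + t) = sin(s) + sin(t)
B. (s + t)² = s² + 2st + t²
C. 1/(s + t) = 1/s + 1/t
A: fails at (1, 3) — LHS = sin(4) ≈ -0.7568, RHS = sin(3) + sin(1) ≈ 0.9826.
B: holds — e.g. at (6, 7), both sides equal 169.
C: fails at (1, 2) — LHS = 1/3, RHS = 3/2.

Answer: B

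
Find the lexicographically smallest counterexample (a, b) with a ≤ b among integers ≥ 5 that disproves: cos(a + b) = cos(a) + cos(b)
(a, b) = (5, 5)

Substituting (5, 5) into the claim:
LHS = cos(5 + 5) = cos(10) ≈ -0.8391
RHS = cos(5) + cos(5) = 2·cos(5) ≈ 0.5673

Since LHS ≠ RHS, this pair disproves the claim, and no lexicographically smaller pair (a ≤ b, integers ≥ 5) does.

For instance (12, 12) is also a counterexample (LHS = cos(24) ≈ 0.4242, RHS = 2·cos(12) ≈ 1.688), but it's lexicographically larger.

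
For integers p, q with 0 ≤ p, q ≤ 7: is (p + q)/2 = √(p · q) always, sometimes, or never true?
Sometimes true

It holds at (p, q) = (3, 3) (both sides equal 3), but fails at (p, q) = (3, 5) (LHS = 4, RHS = √(15) ≈ 3.873).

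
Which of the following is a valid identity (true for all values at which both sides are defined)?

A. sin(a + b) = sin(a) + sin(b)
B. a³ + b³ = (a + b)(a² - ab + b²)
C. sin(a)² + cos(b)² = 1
B

A: fails at (4, 6) — LHS = sin(10) ≈ -0.544, RHS = sin(4) + sin(6) ≈ -1.036.
B: holds — e.g. at (1, 5), both sides equal 126.
C: fails at (4, 6) — LHS = sin(4)² + cos(6)² ≈ 1.495, RHS = 1.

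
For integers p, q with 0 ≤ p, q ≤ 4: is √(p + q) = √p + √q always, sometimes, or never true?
It holds at (p, q) = (3, 0) (both sides equal √(3) ≈ 1.732), but fails at (p, q) = (1, 1) (LHS = √(2) ≈ 1.414, RHS = 2).

Answer: Sometimes true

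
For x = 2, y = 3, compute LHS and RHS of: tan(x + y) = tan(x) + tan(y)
LHS = tan(2 + 3) = tan(5) ≈ -3.381
RHS = tan(2) + tan(3) ≈ -2.328

LHS ≠ RHS (they differ by about 1.053), so the equation does not hold here.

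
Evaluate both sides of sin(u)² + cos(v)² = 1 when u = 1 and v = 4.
LHS = sin(1)² + cos(4)² ≈ 1.135
RHS = 1

LHS ≠ RHS (they differ by about 0.1353), so the equation does not hold here.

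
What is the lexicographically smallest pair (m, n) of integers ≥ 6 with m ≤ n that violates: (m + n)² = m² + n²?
(m, n) = (6, 6)

Substituting (6, 6) into the claim:
LHS = (6 + 6)² = 144
RHS = 6² + 6² = 72

Since LHS ≠ RHS, this pair disproves the claim, and no lexicographically smaller pair (m ≤ n, integers ≥ 6) does.

For instance (7, 7) is also a counterexample (LHS = 196, RHS = 98), but it's lexicographically larger.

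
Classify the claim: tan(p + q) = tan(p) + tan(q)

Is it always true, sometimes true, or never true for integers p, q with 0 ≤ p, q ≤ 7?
It holds at (p, q) = (0, 3) (both sides equal tan(3) ≈ -0.1425), but fails at (p, q) = (6, 3) (LHS = tan(9) ≈ -0.4523, RHS = tan(6) + tan(3) ≈ -0.4336).

Answer: Sometimes true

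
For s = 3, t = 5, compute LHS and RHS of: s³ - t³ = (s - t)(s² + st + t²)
LHS = 3³ - 5³ = -98
RHS = (3 - 5)(3² + 3·5 + 5²) = -98

LHS = RHS: the two sides agree.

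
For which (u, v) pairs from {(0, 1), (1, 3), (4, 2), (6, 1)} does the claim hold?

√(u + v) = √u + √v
(0, 1)

Testing each pair:
(0, 1): LHS = 1, RHS = 1 → holds
(1, 3): LHS = 2, RHS = 1 + √(3) ≈ 2.732 → fails
(4, 2): LHS = √(6) ≈ 2.449, RHS = √(2) + 2 ≈ 3.414 → fails
(6, 1): LHS = √(7) ≈ 2.646, RHS = 1 + √(6) ≈ 3.449 → fails

1 of 4 pairs satisfies the claim.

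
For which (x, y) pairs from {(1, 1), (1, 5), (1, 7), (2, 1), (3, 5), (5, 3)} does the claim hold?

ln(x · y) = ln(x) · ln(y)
(1, 1)

Testing each pair:
(1, 1): LHS = 0, RHS = 0 → holds
(1, 5): LHS = ln(5) ≈ 1.609, RHS = 0 → fails
(1, 7): LHS = ln(7) ≈ 1.946, RHS = 0 → fails
(2, 1): LHS = ln(2) ≈ 0.6931, RHS = 0 → fails
(3, 5): LHS = ln(15) ≈ 2.708, RHS = ln(3)·ln(5) ≈ 1.768 → fails
(5, 3): LHS = ln(15) ≈ 2.708, RHS = ln(3)·ln(5) ≈ 1.768 → fails

1 of 6 pairs satisfies the claim.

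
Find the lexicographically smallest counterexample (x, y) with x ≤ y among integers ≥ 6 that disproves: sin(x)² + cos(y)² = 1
(x, y) = (6, 7)

Substituting (6, 7) into the claim:
LHS = sin(6)² + cos(7)² ≈ 0.6464
RHS = 1

Since LHS ≠ RHS, this pair disproves the claim, and no lexicographically smaller pair (x ≤ y, integers ≥ 6) does.

For instance (7, 9) is also a counterexample (LHS = sin(7)² + cos(9)² ≈ 1.262, RHS = 1), but it's lexicographically larger.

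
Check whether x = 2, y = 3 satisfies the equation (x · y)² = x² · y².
Holds

Substituting x = 2, y = 3:

LHS = (2 · 3)² = 36
RHS = 2² · 3² = 36

LHS = RHS, so the equation holds at this point.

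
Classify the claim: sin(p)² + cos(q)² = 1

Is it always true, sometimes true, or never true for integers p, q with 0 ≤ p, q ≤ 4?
It holds at (p, q) = (0, 0) (both sides equal 1), but fails at (p, q) = (0, 2) (LHS = cos(2)² ≈ 0.1732, RHS = 1).

Answer: Sometimes true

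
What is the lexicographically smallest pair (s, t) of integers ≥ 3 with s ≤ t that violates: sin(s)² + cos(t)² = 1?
(s, t) = (3, 4)

Substituting (3, 4) into the claim:
LHS = sin(3)² + cos(4)² ≈ 0.4472
RHS = 1

Since LHS ≠ RHS, this pair disproves the claim, and no lexicographically smaller pair (s ≤ t, integers ≥ 3) does.

For instance (7, 8) is also a counterexample (LHS = cos(8)² + sin(7)² ≈ 0.4528, RHS = 1), but it's lexicographically larger.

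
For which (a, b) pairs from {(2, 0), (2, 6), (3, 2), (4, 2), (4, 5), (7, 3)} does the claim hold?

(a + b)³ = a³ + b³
Testing each pair:
(2, 0): LHS = 8, RHS = 8 → holds
(2, 6): LHS = 512, RHS = 224 → fails
(3, 2): LHS = 125, RHS = 35 → fails
(4, 2): LHS = 216, RHS = 72 → fails
(4, 5): LHS = 729, RHS = 189 → fails
(7, 3): LHS = 1000, RHS = 370 → fails

1 of 6 pairs satisfies the claim.

Answer: (2, 0)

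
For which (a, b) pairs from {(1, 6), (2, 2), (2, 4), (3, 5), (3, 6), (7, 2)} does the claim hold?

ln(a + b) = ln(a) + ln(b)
Testing each pair:
(1, 6): LHS = ln(7) ≈ 1.946, RHS = ln(6) ≈ 1.792 → fails
(2, 2): LHS = ln(4) ≈ 1.386, RHS = 2·ln(2) ≈ 1.386 → holds
(2, 4): LHS = ln(6) ≈ 1.792, RHS = ln(2) + ln(4) ≈ 2.079 → fails
(3, 5): LHS = ln(8) ≈ 2.079, RHS = ln(3) + ln(5) ≈ 2.708 → fails
(3, 6): LHS = ln(9) ≈ 2.197, RHS = ln(3) + ln(6) ≈ 2.89 → fails
(7, 2): LHS = ln(9) ≈ 2.197, RHS = ln(2) + ln(7) ≈ 2.639 → fails

1 of 6 pairs satisfies the claim.

Answer: (2, 2)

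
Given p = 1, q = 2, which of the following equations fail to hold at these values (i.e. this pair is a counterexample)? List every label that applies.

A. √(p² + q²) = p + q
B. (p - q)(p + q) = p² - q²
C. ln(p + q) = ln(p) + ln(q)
A, C

Evaluating each claim at the given values:
A. LHS = √(5) ≈ 2.236, RHS = 3 → fails here (LHS ≠ RHS)
B. LHS = -3, RHS = -3 → holds here (LHS = RHS)
C. LHS = ln(3) ≈ 1.099, RHS = ln(2) ≈ 0.6931 → fails here (LHS ≠ RHS)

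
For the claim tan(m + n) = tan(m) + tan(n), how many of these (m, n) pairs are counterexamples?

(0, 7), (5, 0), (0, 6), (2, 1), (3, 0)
1

Testing each pair:
(0, 7): LHS = tan(7) ≈ 0.8714, RHS = tan(7) ≈ 0.8714 → satisfies claim
(5, 0): LHS = tan(5) ≈ -3.381, RHS = tan(5) ≈ -3.381 → satisfies claim
(0, 6): LHS = tan(6) ≈ -0.291, RHS = tan(6) ≈ -0.291 → satisfies claim
(2, 1): LHS = tan(3) ≈ -0.1425, RHS = tan(2) + tan(1) ≈ -0.6276 → counterexample
(3, 0): LHS = tan(3) ≈ -0.1425, RHS = tan(3) ≈ -0.1425 → satisfies claim

That makes 1 counterexample.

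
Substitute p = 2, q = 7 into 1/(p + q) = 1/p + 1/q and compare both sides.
LHS = 1/(2 + 7) = 1/9
RHS = 1/2 + 1/7 = 9/14

LHS ≠ RHS, so the equation does not hold here.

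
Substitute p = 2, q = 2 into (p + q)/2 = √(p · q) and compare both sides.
LHS = (2 + 2)/2 = 2
RHS = √(2 · 2) = 2

LHS = RHS: the two sides agree.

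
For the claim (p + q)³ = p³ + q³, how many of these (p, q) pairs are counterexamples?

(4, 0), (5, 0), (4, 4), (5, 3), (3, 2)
3

Testing each pair:
(4, 0): LHS = 64, RHS = 64 → satisfies claim
(5, 0): LHS = 125, RHS = 125 → satisfies claim
(4, 4): LHS = 512, RHS = 128 → counterexample
(5, 3): LHS = 512, RHS = 152 → counterexample
(3, 2): LHS = 125, RHS = 35 → counterexample

That makes 3 counterexamples.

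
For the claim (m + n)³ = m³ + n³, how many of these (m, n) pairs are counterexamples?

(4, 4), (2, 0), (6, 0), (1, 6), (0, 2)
2

Testing each pair:
(4, 4): LHS = 512, RHS = 128 → counterexample
(2, 0): LHS = 8, RHS = 8 → satisfies claim
(6, 0): LHS = 216, RHS = 216 → satisfies claim
(1, 6): LHS = 343, RHS = 217 → counterexample
(0, 2): LHS = 8, RHS = 8 → satisfies claim

That makes 2 counterexamples.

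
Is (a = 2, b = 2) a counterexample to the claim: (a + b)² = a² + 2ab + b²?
Substituting a = 2, b = 2:
LHS = (2 + 2)² = 16
RHS = 2² + 2·2·2 + 2² = 16

The sides agree, so this pair does not disprove the claim.

Answer: No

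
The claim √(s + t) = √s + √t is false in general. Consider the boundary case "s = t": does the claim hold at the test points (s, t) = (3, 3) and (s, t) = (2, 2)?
At (3, 3): LHS = √(6) ≈ 2.449 ≠ RHS = 2·√(3) ≈ 3.464
At (2, 2): LHS = 2 ≠ RHS = 2·√(2) ≈ 2.828

Answer: No, fails at both test points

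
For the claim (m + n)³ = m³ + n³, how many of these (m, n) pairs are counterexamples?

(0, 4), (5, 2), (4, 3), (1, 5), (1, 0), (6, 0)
Testing each pair:
(0, 4): LHS = 64, RHS = 64 → satisfies claim
(5, 2): LHS = 343, RHS = 133 → counterexample
(4, 3): LHS = 343, RHS = 91 → counterexample
(1, 5): LHS = 216, RHS = 126 → counterexample
(1, 0): LHS = 1, RHS = 1 → satisfies claim
(6, 0): LHS = 216, RHS = 216 → satisfies claim

That makes 3 counterexamples.

Answer: 3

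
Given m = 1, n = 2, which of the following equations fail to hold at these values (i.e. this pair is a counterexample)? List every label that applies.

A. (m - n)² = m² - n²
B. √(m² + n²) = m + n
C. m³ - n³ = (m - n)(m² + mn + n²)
A, B

Evaluating each claim at the given values:
A. LHS = 1, RHS = -3 → fails here (LHS ≠ RHS)
B. LHS = √(5) ≈ 2.236, RHS = 3 → fails here (LHS ≠ RHS)
C. LHS = -7, RHS = -7 → holds here (LHS = RHS)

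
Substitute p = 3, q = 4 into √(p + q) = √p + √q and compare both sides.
LHS = √(3 + 4) = √(7) ≈ 2.646
RHS = √3 + √4 = √(3) + 2 ≈ 3.732

LHS ≠ RHS (they differ by about 1.086), so the equation does not hold here.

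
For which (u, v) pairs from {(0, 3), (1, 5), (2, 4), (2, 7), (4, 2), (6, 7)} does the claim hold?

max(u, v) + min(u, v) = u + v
All pairs

Testing each pair:
(0, 3): LHS = 3, RHS = 3 → holds
(1, 5): LHS = 6, RHS = 6 → holds
(2, 4): LHS = 6, RHS = 6 → holds
(2, 7): LHS = 9, RHS = 9 → holds
(4, 2): LHS = 6, RHS = 6 → holds
(6, 7): LHS = 13, RHS = 13 → holds

Every pair satisfies the claim.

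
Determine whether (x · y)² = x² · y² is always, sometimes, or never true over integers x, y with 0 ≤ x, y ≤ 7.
Always true

The identity holds for every pair in the range. For instance at (x, y) = (3, 0): both sides equal 0.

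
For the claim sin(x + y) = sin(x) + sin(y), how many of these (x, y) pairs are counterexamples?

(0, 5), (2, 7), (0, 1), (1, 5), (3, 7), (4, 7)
4

Testing each pair:
(0, 5): LHS = sin(5) ≈ -0.9589, RHS = sin(5) ≈ -0.9589 → satisfies claim
(2, 7): LHS = sin(9) ≈ 0.4121, RHS = sin(7) + sin(2) ≈ 1.566 → counterexample
(0, 1): LHS = sin(1) ≈ 0.8415, RHS = sin(1) ≈ 0.8415 → satisfies claim
(1, 5): LHS = sin(6) ≈ -0.2794, RHS = sin(5) + sin(1) ≈ -0.1175 → counterexample
(3, 7): LHS = sin(10) ≈ -0.544, RHS = sin(3) + sin(7) ≈ 0.7981 → counterexample
(4, 7): LHS = sin(11) ≈ -1, RHS = sin(4) + sin(7) ≈ -0.09982 → counterexample

That makes 4 counterexamples.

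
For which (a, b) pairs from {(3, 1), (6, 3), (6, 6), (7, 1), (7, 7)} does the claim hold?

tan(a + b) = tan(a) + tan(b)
Testing each pair:
(3, 1): LHS = tan(4) ≈ 1.158, RHS = tan(3) + tan(1) ≈ 1.415 → fails
(6, 3): LHS = tan(9) ≈ -0.4523, RHS = tan(6) + tan(3) ≈ -0.4336 → fails
(6, 6): LHS = tan(12) ≈ -0.6359, RHS = 2·tan(6) ≈ -0.582 → fails
(7, 1): LHS = tan(8) ≈ -6.8, RHS = tan(7) + tan(1) ≈ 2.429 → fails
(7, 7): LHS = tan(14) ≈ 7.245, RHS = 2·tan(7) ≈ 1.743 → fails

No pair satisfies the claim.

Answer: None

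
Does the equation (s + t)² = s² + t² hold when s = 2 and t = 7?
Fails

Substituting s = 2, t = 7:

LHS = (2 + 7)² = 81
RHS = 2² + 7² = 53

LHS ≠ RHS, so the equation does not hold at this point.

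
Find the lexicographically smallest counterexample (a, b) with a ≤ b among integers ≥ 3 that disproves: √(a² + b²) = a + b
Substituting (3, 3) into the claim:
LHS = √(3² + 3²) = 3·√(2) ≈ 4.243
RHS = 3 + 3 = 6

Since LHS ≠ RHS, this pair disproves the claim, and no lexicographically smaller pair (a ≤ b, integers ≥ 3) does.

For instance (6, 6) is also a counterexample (LHS = 6·√(2) ≈ 8.485, RHS = 12), but it's lexicographically larger.

Answer: (a, b) = (3, 3)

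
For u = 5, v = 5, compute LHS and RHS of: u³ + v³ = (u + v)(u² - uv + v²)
LHS = 5³ + 5³ = 250
RHS = (5 + 5)(5² - 5·5 + 5²) = 250

LHS = RHS: the two sides agree.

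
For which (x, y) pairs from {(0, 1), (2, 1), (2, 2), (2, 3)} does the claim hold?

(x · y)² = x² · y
(0, 1), (2, 1)

Testing each pair:
(0, 1): LHS = 0, RHS = 0 → holds
(2, 1): LHS = 4, RHS = 4 → holds
(2, 2): LHS = 16, RHS = 8 → fails
(2, 3): LHS = 36, RHS = 12 → fails

2 of 4 pairs satisfy the claim.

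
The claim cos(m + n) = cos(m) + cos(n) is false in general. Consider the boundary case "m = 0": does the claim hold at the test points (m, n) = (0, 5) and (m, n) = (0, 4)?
At (0, 5): LHS = cos(5) ≈ 0.2837 ≠ RHS = cos(5) + 1 ≈ 1.284
At (0, 4): LHS = cos(4) ≈ -0.6536 ≠ RHS = cos(4) + 1 ≈ 0.3464

Answer: No, fails at both test points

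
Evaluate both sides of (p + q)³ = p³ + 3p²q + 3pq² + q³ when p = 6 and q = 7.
LHS = (6 + 7)³ = 2197
RHS = 6³ + 3·6²·7 + 3·6·7² + 7³ = 2197

LHS = RHS: the two sides agree.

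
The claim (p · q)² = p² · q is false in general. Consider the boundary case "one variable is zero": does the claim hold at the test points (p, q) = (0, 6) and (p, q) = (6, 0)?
Yes, holds at both test points

At (0, 6): LHS = 0, RHS = 0 → equal
At (6, 0): LHS = 0, RHS = 0 → equal

So the claim does hold at both of these boundary points, even though it is not an identity.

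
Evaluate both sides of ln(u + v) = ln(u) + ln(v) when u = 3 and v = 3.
LHS = ln(3 + 3) = ln(6) ≈ 1.792
RHS = ln(3) + ln(3) = 2·ln(3) ≈ 2.197

LHS ≠ RHS (they differ by about 0.4055), so the equation does not hold here.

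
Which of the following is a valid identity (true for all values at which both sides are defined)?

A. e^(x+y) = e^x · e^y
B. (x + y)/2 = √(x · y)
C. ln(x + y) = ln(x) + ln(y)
A

A: holds — e.g. at (4, 5), both sides equal e^9 ≈ 8103.
B: fails at (4, 5) — LHS = 9/2, RHS = 2·√(5) ≈ 4.472.
C: fails at (2, 7) — LHS = ln(9) ≈ 2.197, RHS = ln(2) + ln(7) ≈ 2.639.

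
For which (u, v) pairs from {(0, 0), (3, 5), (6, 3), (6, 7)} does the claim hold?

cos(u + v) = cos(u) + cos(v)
Testing each pair:
(0, 0): LHS = 1, RHS = 2 → fails
(3, 5): LHS = cos(8) ≈ -0.1455, RHS = cos(3) + cos(5) ≈ -0.7063 → fails
(6, 3): LHS = cos(9) ≈ -0.9111, RHS = cos(3) + cos(6) ≈ -0.02982 → fails
(6, 7): LHS = cos(13) ≈ 0.9074, RHS = cos(7) + cos(6) ≈ 1.714 → fails

No pair satisfies the claim.

Answer: None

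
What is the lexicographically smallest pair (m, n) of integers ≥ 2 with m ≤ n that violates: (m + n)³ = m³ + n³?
(m, n) = (2, 2)

Substituting (2, 2) into the claim:
LHS = (2 + 2)³ = 64
RHS = 2³ + 2³ = 16

Since LHS ≠ RHS, this pair disproves the claim, and no lexicographically smaller pair (m ≤ n, integers ≥ 2) does.

For instance (7, 9) is also a counterexample (LHS = 4096, RHS = 1072), but it's lexicographically larger.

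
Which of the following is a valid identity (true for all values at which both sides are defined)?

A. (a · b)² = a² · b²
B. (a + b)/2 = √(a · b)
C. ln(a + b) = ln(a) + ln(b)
A: holds — e.g. at (4, 5), both sides equal 400.
B: fails at (1, 3) — LHS = 2, RHS = √(3) ≈ 1.732.
C: fails at (3, 3) — LHS = ln(6) ≈ 1.792, RHS = 2·ln(3) ≈ 2.197.

Answer: A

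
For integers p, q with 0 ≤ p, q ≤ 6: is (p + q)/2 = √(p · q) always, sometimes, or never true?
Sometimes true

It holds at (p, q) = (5, 5) (both sides equal 5), but fails at (p, q) = (5, 6) (LHS = 11/2, RHS = √(30) ≈ 5.477).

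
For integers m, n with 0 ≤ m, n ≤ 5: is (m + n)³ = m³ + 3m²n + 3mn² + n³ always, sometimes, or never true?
Always true

The identity holds for every pair in the range. For instance at (m, n) = (3, 0): both sides equal 27.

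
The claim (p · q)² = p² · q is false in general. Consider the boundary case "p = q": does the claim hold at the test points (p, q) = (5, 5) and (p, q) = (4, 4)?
At (5, 5): LHS = 625 ≠ RHS = 125
At (4, 4): LHS = 256 ≠ RHS = 64

Answer: No, fails at both test points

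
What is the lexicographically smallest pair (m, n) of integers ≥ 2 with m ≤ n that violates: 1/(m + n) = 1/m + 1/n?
Substituting (2, 2) into the claim:
LHS = 1/(2 + 2) = 1/4
RHS = 1/2 + 1/2 = 1

Since LHS ≠ RHS, this pair disproves the claim, and no lexicographically smaller pair (m ≤ n, integers ≥ 2) does.

For instance (7, 8) is also a counterexample (LHS = 1/15, RHS = 15/56), but it's lexicographically larger.

Answer: (m, n) = (2, 2)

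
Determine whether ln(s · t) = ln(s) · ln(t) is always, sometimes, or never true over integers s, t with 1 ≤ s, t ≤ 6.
Sometimes true

It holds at (s, t) = (1, 1) (both sides equal 0), but fails at (s, t) = (5, 3) (LHS = ln(15) ≈ 2.708, RHS = ln(3)·ln(5) ≈ 1.768).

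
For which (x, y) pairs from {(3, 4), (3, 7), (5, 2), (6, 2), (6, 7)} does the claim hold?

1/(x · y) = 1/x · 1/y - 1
Testing each pair:
(3, 4): LHS = 1/12, RHS = -11/12 → fails
(3, 7): LHS = 1/21, RHS = -20/21 → fails
(5, 2): LHS = 1/10, RHS = -9/10 → fails
(6, 2): LHS = 1/12, RHS = -11/12 → fails
(6, 7): LHS = 1/42, RHS = -41/42 → fails

No pair satisfies the claim.

Answer: None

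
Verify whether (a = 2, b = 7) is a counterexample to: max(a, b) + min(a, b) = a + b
No

Substituting a = 2, b = 7:
LHS = max(2, 7) + min(2, 7) = 9
RHS = 2 + 7 = 9

The sides agree, so this pair does not disprove the claim.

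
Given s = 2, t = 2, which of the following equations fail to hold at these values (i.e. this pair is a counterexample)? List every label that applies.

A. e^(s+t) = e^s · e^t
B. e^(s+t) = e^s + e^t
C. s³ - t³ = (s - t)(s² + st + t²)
B

Evaluating each claim at the given values:
A. LHS = e^4 ≈ 54.6, RHS = e^4 ≈ 54.6 → holds here (LHS = RHS)
B. LHS = e^4 ≈ 54.6, RHS = 2·e^2 ≈ 14.78 → fails here (LHS ≠ RHS)
C. LHS = 0, RHS = 0 → holds here (LHS = RHS)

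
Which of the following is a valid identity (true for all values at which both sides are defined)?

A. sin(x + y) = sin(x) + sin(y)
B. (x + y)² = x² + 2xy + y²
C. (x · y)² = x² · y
B

A: fails at (1, 5) — LHS = sin(6) ≈ -0.2794, RHS = sin(5) + sin(1) ≈ -0.1175.
B: holds — e.g. at (3, 4), both sides equal 49.
C: fails at (1, 5) — LHS = 25, RHS = 5.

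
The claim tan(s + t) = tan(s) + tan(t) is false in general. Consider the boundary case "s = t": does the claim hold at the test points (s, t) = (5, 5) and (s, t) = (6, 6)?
At (5, 5): LHS = tan(10) ≈ 0.6484 ≠ RHS = 2·tan(5) ≈ -6.761
At (6, 6): LHS = tan(12) ≈ -0.6359 ≠ RHS = 2·tan(6) ≈ -0.582

Answer: No, fails at both test points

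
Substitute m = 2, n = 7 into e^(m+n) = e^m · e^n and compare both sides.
LHS = e^(2+7) = e^9 ≈ 8103
RHS = e^2 · e^7 = e^9 ≈ 8103

LHS = RHS: the two sides agree.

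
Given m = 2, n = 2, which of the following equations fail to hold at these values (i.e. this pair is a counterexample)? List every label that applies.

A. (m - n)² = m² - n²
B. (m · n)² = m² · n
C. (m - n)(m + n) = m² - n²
B

Evaluating each claim at the given values:
A. LHS = 0, RHS = 0 → holds here (LHS = RHS)
B. LHS = 16, RHS = 8 → fails here (LHS ≠ RHS)
C. LHS = 0, RHS = 0 → holds here (LHS = RHS)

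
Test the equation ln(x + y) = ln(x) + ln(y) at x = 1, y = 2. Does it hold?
Fails

Substituting x = 1, y = 2:

LHS = ln(1 + 2) = ln(3) ≈ 1.099
RHS = ln(1) + ln(2) = ln(2) ≈ 0.6931

LHS ≠ RHS, so the equation does not hold at this point.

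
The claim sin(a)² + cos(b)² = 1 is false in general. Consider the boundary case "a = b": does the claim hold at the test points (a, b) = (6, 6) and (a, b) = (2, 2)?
At (6, 6): LHS = sin(6)² + cos(6)² = 1, RHS = 1 → equal
At (2, 2): LHS = cos(2)² + sin(2)² = 1, RHS = 1 → equal

So the claim does hold at both of these boundary points, even though it is not an identity.

Answer: Yes, holds at both test points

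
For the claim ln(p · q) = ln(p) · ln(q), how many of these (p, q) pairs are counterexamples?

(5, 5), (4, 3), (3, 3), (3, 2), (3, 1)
5

Testing each pair:
(5, 5): LHS = ln(25) ≈ 3.219, RHS = ln(5)² ≈ 2.59 → counterexample
(4, 3): LHS = ln(12) ≈ 2.485, RHS = ln(3)·ln(4) ≈ 1.523 → counterexample
(3, 3): LHS = ln(9) ≈ 2.197, RHS = ln(3)² ≈ 1.207 → counterexample
(3, 2): LHS = ln(6) ≈ 1.792, RHS = ln(2)·ln(3) ≈ 0.7615 → counterexample
(3, 1): LHS = ln(3) ≈ 1.099, RHS = 0 → counterexample

That makes 5 counterexamples.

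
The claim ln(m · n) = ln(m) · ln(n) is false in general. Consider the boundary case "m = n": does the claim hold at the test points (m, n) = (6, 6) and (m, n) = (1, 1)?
Only at (1, 1)

At (6, 6): LHS = ln(36) ≈ 3.584 ≠ RHS = ln(6)² ≈ 3.21
At (1, 1): LHS = 0, RHS = 0 → equal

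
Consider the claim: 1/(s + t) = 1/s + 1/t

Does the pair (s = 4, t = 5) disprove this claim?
Yes

Substituting s = 4, t = 5:
LHS = 1/(4 + 5) = 1/9
RHS = 1/4 + 1/5 = 9/20

Since LHS ≠ RHS, this pair disproves the claim.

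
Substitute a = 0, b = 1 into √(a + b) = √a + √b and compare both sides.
LHS = √(0 + 1) = 1
RHS = √0 + √1 = 1

LHS = RHS: the two sides agree.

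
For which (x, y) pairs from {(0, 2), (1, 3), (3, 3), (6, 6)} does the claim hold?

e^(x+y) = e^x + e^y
Testing each pair:
(0, 2): LHS = e^2 ≈ 7.389, RHS = 1 + e^2 ≈ 8.389 → fails
(1, 3): LHS = e^4 ≈ 54.6, RHS = e + e^3 ≈ 22.8 → fails
(3, 3): LHS = e^6 ≈ 403.4, RHS = 2·e^3 ≈ 40.17 → fails
(6, 6): LHS = e^12 ≈ 162754.8, RHS = 2·e^6 ≈ 806.9 → fails

No pair satisfies the claim.

Answer: None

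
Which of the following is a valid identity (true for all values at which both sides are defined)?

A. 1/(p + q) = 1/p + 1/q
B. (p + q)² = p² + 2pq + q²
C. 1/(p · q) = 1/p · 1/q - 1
A: fails at (1, 1) — LHS = 1/2, RHS = 2.
B: holds — e.g. at (1, 5), both sides equal 36.
C: fails at (1, 4) — LHS = 1/4, RHS = -3/4.

Answer: B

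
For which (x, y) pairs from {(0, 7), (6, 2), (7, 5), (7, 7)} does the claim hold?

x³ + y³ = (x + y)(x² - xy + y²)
All pairs

Testing each pair:
(0, 7): LHS = 343, RHS = 343 → holds
(6, 2): LHS = 224, RHS = 224 → holds
(7, 5): LHS = 468, RHS = 468 → holds
(7, 7): LHS = 686, RHS = 686 → holds

Every pair satisfies the claim.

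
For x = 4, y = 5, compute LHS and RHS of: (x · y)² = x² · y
LHS = (4 · 5)² = 400
RHS = 4² · 5 = 80

LHS ≠ RHS, so the equation does not hold here.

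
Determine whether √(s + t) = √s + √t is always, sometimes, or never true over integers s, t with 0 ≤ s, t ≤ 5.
It holds at (s, t) = (2, 0) (both sides equal √(2) ≈ 1.414), but fails at (s, t) = (5, 4) (LHS = 3, RHS = 2 + √(5) ≈ 4.236).

Answer: Sometimes true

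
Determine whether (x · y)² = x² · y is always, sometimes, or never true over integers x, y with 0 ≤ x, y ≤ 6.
Sometimes true

It holds at (x, y) = (0, 6) (both sides equal 0), but fails at (x, y) = (2, 6) (LHS = 144, RHS = 24).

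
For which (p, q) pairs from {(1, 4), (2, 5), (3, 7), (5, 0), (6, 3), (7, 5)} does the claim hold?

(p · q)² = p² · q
(5, 0)

Testing each pair:
(1, 4): LHS = 16, RHS = 4 → fails
(2, 5): LHS = 100, RHS = 20 → fails
(3, 7): LHS = 441, RHS = 63 → fails
(5, 0): LHS = 0, RHS = 0 → holds
(6, 3): LHS = 324, RHS = 108 → fails
(7, 5): LHS = 1225, RHS = 245 → fails

1 of 6 pairs satisfies the claim.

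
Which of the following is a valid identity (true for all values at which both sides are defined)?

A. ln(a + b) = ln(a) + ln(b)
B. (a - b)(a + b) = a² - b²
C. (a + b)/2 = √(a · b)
B

A: fails at (6, 7) — LHS = ln(13) ≈ 2.565, RHS = ln(6) + ln(7) ≈ 3.738.
B: holds — e.g. at (3, 5), both sides equal -16.
C: fails at (2, 4) — LHS = 3, RHS = 2·√(2) ≈ 2.828.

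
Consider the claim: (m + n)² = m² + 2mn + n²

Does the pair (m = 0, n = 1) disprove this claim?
No

Substituting m = 0, n = 1:
LHS = (0 + 1)² = 1
RHS = 0² + 2·0·1 + 1² = 1

The sides agree, so this pair does not disprove the claim.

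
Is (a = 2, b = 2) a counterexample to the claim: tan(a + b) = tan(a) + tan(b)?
Yes

Substituting a = 2, b = 2:
LHS = tan(2 + 2) = tan(4) ≈ 1.158
RHS = tan(2) + tan(2) = 2·tan(2) ≈ -4.37

Since LHS ≠ RHS, this pair disproves the claim.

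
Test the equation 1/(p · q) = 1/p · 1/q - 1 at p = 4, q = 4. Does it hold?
Substituting p = 4, q = 4:

LHS = 1/(4 · 4) = 1/16
RHS = 1/4 · 1/4 - 1 = -15/16

LHS ≠ RHS, so the equation does not hold at this point.

Answer: Fails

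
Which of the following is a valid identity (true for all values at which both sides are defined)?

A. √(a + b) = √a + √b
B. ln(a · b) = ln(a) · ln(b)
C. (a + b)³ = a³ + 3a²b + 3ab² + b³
C

A: fails at (2, 2) — LHS = 2, RHS = 2·√(2) ≈ 2.828.
B: fails at (6, 7) — LHS = ln(42) ≈ 3.738, RHS = ln(6)·ln(7) ≈ 3.487.
C: holds — e.g. at (1, 4), both sides equal 125.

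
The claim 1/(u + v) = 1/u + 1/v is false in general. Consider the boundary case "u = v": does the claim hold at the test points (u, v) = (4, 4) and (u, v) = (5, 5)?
At (4, 4): LHS = 1/8 ≠ RHS = 1/2
At (5, 5): LHS = 1/10 ≠ RHS = 2/5

Answer: No, fails at both test points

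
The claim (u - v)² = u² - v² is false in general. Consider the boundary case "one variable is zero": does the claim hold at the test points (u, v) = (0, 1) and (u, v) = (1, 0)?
Only at (1, 0)

At (0, 1): LHS = 1 ≠ RHS = -1
At (1, 0): LHS = 1, RHS = 1 → equal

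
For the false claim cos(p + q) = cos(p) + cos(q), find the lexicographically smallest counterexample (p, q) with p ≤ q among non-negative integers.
Substituting (0, 0) into the claim:
LHS = cos(0 + 0) = 1
RHS = cos(0) + cos(0) = 2

Since LHS ≠ RHS, this pair disproves the claim, and no lexicographically smaller pair (p ≤ q, non-negative integers) does.

For instance (4, 7) is also a counterexample (LHS = cos(11) ≈ 0.004426, RHS = cos(4) + cos(7) ≈ 0.1003), but it's lexicographically larger.

Answer: (p, q) = (0, 0)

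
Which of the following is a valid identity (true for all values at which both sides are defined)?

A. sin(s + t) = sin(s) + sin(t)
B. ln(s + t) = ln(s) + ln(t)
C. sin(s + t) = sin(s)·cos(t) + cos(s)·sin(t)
A: fails at (2, 7) — LHS = sin(9) ≈ 0.4121, RHS = sin(7) + sin(2) ≈ 1.566.
B: fails at (3, 4) — LHS = ln(7) ≈ 1.946, RHS = ln(3) + ln(4) ≈ 2.485.
C: holds — e.g. at (3, 5), both sides equal sin(8) ≈ 0.9894.

Answer: C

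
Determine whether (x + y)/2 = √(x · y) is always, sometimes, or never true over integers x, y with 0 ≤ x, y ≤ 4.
Sometimes true

It holds at (x, y) = (2, 2) (both sides equal 2), but fails at (x, y) = (3, 0) (LHS = 3/2, RHS = 0).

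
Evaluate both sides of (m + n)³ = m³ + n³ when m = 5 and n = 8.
LHS = (5 + 8)³ = 2197
RHS = 5³ + 8³ = 637

LHS ≠ RHS, so the equation does not hold here.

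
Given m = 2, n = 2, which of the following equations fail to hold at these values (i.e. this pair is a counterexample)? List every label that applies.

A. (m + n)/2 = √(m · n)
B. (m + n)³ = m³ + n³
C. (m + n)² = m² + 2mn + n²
B

Evaluating each claim at the given values:
A. LHS = 2, RHS = 2 → holds here (LHS = RHS)
B. LHS = 64, RHS = 16 → fails here (LHS ≠ RHS)
C. LHS = 16, RHS = 16 → holds here (LHS = RHS)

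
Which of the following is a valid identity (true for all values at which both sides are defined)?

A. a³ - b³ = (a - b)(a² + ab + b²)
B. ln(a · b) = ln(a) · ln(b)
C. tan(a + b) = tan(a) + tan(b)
A

A: holds — e.g. at (2, 3), both sides equal -19.
B: fails at (5, 8) — LHS = ln(40) ≈ 3.689, RHS = ln(5)·ln(8) ≈ 3.347.
C: fails at (2, 4) — LHS = tan(6) ≈ -0.291, RHS = tan(2) + tan(4) ≈ -1.027.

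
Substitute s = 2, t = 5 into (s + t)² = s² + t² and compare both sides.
LHS = (2 + 5)² = 49
RHS = 2² + 5² = 29

LHS ≠ RHS, so the equation does not hold here.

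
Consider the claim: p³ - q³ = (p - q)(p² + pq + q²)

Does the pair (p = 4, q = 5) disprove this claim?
Substituting p = 4, q = 5:
LHS = 4³ - 5³ = -61
RHS = (4 - 5)(4² + 4·5 + 5²) = -61

The sides agree, so this pair does not disprove the claim.

Answer: No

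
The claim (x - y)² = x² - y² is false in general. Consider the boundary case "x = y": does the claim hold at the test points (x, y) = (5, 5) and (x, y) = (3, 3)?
Yes, holds at both test points

At (5, 5): LHS = 0, RHS = 0 → equal
At (3, 3): LHS = 0, RHS = 0 → equal

So the claim does hold at both of these boundary points, even though it is not an identity.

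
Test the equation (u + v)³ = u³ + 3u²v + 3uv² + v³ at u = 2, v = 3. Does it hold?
Holds

Substituting u = 2, v = 3:

LHS = (2 + 3)³ = 125
RHS = 2³ + 3·2²·3 + 3·2·3² + 3³ = 125

LHS = RHS, so the equation holds at this point.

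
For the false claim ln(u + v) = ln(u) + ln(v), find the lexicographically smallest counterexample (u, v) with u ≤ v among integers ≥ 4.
(u, v) = (4, 4)

Substituting (4, 4) into the claim:
LHS = ln(4 + 4) = ln(8) ≈ 2.079
RHS = ln(4) + ln(4) = 2·ln(4) ≈ 2.773

Since LHS ≠ RHS, this pair disproves the claim, and no lexicographically smaller pair (u ≤ v, integers ≥ 4) does.

For instance (7, 7) is also a counterexample (LHS = ln(14) ≈ 2.639, RHS = 2·ln(7) ≈ 3.892), but it's lexicographically larger.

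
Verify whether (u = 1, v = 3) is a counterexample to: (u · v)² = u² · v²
Substituting u = 1, v = 3:
LHS = (1 · 3)² = 9
RHS = 1² · 3² = 9

The sides agree, so this pair does not disprove the claim.

Answer: No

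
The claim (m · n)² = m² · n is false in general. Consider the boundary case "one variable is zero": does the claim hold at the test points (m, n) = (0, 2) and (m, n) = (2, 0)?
Yes, holds at both test points

At (0, 2): LHS = 0, RHS = 0 → equal
At (2, 0): LHS = 0, RHS = 0 → equal

So the claim does hold at both of these boundary points, even though it is not an identity.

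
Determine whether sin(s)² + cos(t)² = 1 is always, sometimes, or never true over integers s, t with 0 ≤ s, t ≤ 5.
It holds at (s, t) = (4, 4) (both sides equal 1), but fails at (s, t) = (0, 2) (LHS = cos(2)² ≈ 0.1732, RHS = 1).

Answer: Sometimes true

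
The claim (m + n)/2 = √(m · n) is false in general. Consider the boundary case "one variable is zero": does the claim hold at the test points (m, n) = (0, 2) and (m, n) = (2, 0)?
No, fails at both test points

At (0, 2): LHS = 1 ≠ RHS = 0
At (2, 0): LHS = 1 ≠ RHS = 0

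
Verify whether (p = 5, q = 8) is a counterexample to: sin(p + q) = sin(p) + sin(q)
Yes

Substituting p = 5, q = 8:
LHS = sin(5 + 8) = sin(13) ≈ 0.4202
RHS = sin(5) + sin(8) ≈ 0.03043

Since LHS ≠ RHS, this pair disproves the claim.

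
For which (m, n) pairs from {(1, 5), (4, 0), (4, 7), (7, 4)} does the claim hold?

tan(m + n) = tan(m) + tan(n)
(4, 0)

Testing each pair:
(1, 5): LHS = tan(6) ≈ -0.291, RHS = tan(5) + tan(1) ≈ -1.823 → fails
(4, 0): LHS = tan(4) ≈ 1.158, RHS = tan(4) ≈ 1.158 → holds
(4, 7): LHS = tan(11) ≈ -226, RHS = tan(7) + tan(4) ≈ 2.029 → fails
(7, 4): LHS = tan(11) ≈ -226, RHS = tan(7) + tan(4) ≈ 2.029 → fails

1 of 4 pairs satisfies the claim.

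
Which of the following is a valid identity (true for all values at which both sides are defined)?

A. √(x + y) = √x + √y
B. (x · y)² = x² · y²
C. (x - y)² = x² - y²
B

A: fails at (4, 5) — LHS = 3, RHS = 2 + √(5) ≈ 4.236.
B: holds — e.g. at (3, 7), both sides equal 441.
C: fails at (2, 3) — LHS = 1, RHS = -5.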